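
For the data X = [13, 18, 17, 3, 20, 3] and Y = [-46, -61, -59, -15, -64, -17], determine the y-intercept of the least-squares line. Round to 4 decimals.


The slope is b1 = -2.9362.
Sample means are xbar = 12.3333 and ybar = -43.6667.
Intercept: b0 = -43.6667 - (-2.9362)(12.3333) = -7.4536.

-7.4536


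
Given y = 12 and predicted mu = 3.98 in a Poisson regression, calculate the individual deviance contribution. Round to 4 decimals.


Compute y*ln(y/mu) = 12*ln(12/3.98) = 12*1.103625 = 13.243500.
y - mu = 8.02.
D = 2*(13.243500 - (8.02)) = 10.447000, which rounds to 10.4470.

10.4470


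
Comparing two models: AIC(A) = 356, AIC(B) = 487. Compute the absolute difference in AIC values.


|AIC_A - AIC_B| = |356 - 487| = 131.
Model A is preferred (lower AIC).

131


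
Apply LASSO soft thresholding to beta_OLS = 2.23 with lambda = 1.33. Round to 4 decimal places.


Absolute value: |2.23| = 2.23.
Compare to lambda = 1.33.
Since |beta| > lambda, coefficient = sign(beta)*(|beta| - lambda) = 0.9000.

0.9000


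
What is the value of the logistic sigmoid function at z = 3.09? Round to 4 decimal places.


exp(-3.0900) = 0.0455.
1 + exp(-z) = 1.0455.
sigmoid = 1/1.0455 = 0.9565.

0.9565


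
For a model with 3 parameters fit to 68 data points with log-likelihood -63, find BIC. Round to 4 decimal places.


ln(68) = 4.219508.
k * ln(n) = 3 * 4.219508 = 12.658524.
-2L = 126.
BIC = 12.658524 + 126 = 138.658524, which rounds to 138.6585.

138.6585


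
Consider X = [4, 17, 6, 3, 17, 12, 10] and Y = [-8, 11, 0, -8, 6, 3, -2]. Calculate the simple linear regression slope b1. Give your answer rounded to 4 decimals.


The sample means are xbar = 9.8571 and ybar = 0.2857.
Compute S_xx = 202.8571 and S_xy = 229.2857.
Slope b1 = S_xy / S_xx = 229.2857 / 202.8571 = 1.1303.

1.1303


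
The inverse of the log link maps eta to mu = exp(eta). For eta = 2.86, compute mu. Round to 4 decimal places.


Apply the inverse link:
mu = e^2.86 = 17.4615.

17.4615


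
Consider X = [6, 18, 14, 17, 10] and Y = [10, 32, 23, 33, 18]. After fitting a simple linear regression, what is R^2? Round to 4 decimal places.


Fit the OLS line: b0 = -1.6300, b1 = 1.9100.
SSres = 9.9900.
SStot = 374.8000.
R^2 = 1 - 9.9900/374.8000 = 0.9733.

0.9733


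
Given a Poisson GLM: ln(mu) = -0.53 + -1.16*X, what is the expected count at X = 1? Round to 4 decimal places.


eta = -0.53 + -1.16 * 1 = -1.6900.
mu = exp(-1.6900) = 0.1845.

0.1845


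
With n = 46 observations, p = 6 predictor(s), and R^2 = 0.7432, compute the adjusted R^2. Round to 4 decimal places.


Adjusted R^2 = 1 - (1 - R^2) * (n-1)/(n-p-1).
(1 - R^2) = 0.2568.
(n-1)/(n-p-1) = 45/39.
(1 - R^2) * (n-1) = 0.2568 * 45 = 11.5560.
Divide by (n-p-1): 11.5560 / 39 = 0.2963.
Adj R^2 = 1 - 0.2963 = 0.7037.

0.7037


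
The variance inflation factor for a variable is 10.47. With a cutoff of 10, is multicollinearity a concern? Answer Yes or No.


Check: VIF = 10.47 vs threshold = 10.
Since 10.47 >= 10, the answer is Yes.

Yes


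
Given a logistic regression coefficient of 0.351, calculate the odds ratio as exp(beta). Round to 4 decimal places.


Odds ratio = exp(beta) = exp(0.351).
= 1.4205.

1.4205


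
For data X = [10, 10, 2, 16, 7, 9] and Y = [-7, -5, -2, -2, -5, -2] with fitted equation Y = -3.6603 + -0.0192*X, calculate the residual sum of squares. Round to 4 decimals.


For each point, residual = actual - predicted.
Residuals: [-3.1477, -1.1477, 1.6987, 1.9675, -1.2053, 1.8331].
Sum of squared residuals = 22.7949.

22.7949


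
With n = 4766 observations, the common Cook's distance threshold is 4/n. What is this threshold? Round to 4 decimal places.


The threshold is 4/n.
4/4766 = 0.0008.

0.0008


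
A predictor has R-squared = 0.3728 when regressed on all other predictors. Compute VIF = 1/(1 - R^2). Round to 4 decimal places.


Using VIF = 1/(1 - R^2_j):
1 - 0.3728 = 0.6272.
VIF = 1.5944.

1.5944


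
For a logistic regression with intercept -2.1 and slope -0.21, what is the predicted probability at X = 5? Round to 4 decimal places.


Linear predictor: z = -2.1 + -0.21 * 5 = -3.1500.
P = 1/(1 + exp(3.1500)) = 1/(1 + 23.3361) = 0.0411.

0.0411


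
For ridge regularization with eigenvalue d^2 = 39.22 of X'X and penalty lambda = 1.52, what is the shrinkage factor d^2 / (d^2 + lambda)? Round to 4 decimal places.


Compute the denominator: 39.22 + 1.52 = 40.7400.
Shrinkage factor = 39.22 / 40.7400 = 0.9627.

0.9627


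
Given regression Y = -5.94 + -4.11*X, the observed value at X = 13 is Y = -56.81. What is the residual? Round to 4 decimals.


Compute yhat = -5.94 + (-4.11)(13) = -59.3700.
Residual = actual - predicted = -56.81 - -59.3700 = 2.5600.

2.5600


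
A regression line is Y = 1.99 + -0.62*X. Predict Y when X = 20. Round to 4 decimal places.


Plug X = 20 into Y = 1.99 + -0.62*X:
Y = 1.99 + -12.4000 = -10.4100.

-10.4100


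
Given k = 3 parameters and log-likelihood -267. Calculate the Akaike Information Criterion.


AIC = 2k - 2*loglik = 2(3) - 2(-267).
= 6 + 534 = 540.

540


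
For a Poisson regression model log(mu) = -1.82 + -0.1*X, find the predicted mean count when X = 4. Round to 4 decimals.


Compute eta = -1.82 + -0.1 * 4 = -2.2200.
Apply inverse link: mu = e^-2.2200 = 0.1086.

0.1086


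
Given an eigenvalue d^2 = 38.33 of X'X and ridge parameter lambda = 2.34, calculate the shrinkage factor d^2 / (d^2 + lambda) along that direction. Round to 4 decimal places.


d^2 + lambda = 38.33 + 2.34 = 40.6700.
Shrinkage factor = 38.33/40.6700 = 0.9425.

0.9425


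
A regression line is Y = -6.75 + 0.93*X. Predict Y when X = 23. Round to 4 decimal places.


Plug X = 23 into Y = -6.75 + 0.93*X:
Y = -6.75 + 21.3900 = 14.6400.

14.6400


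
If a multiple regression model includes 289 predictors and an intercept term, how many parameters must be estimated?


Each predictor gets one coefficient, plus one intercept.
Total parameters = 289 + 1 = 290.

290


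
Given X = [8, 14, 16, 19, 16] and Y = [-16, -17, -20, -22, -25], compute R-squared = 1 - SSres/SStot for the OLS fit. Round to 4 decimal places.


After computing the OLS fit (b0=-10.4405, b1=-0.6548):
SSres = 25.1905, SStot = 54.0000.
R^2 = 1 - 25.1905/54.0000 = 0.5335.

0.5335


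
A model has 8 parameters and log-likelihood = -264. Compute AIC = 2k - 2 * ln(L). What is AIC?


AIC = 2*8 - 2*(-264).
= 16 + 528 = 544.

544


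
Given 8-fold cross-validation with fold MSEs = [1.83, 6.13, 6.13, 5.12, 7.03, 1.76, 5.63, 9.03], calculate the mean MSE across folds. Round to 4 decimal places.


Add all fold MSEs: 42.6600.
Divide by k = 8: 42.6600/8 = 5.3325.

5.3325


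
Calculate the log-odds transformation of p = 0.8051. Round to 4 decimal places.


The odds are p/(1-p) = 0.8051 / 0.1949 = 4.1308.
logit(p) = ln(4.1308) = 1.4185.

1.4185


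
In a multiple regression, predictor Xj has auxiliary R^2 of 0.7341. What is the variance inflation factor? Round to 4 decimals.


VIF = 1 / (1 - 0.7341).
= 1 / 0.2659 = 3.7608.

3.7608


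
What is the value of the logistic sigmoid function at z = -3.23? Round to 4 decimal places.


Compute exp(3.2300) = 25.2797.
Sigmoid = 1 / (1 + 25.2797) = 1 / 26.2797 = 0.0381.

0.0381


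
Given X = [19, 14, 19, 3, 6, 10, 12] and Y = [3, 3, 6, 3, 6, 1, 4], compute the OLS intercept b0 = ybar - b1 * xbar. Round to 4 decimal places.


Compute b1 = 0.0346 from the OLS formula.
With xbar = 11.8571 and ybar = 3.7143, the intercept is:
b0 = 3.7143 - 0.0346 * 11.8571 = 3.3038.

3.3038


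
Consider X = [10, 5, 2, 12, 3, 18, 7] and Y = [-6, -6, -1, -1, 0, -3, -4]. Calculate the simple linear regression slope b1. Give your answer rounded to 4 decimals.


Calculate xbar = 8.1429, ybar = -3.0000.
S_xx = 190.8571, S_xy = -15.0000.
Using b1 = S_xy / S_xx = -15.0000 / 190.8571, we get b1 = -0.0786.

-0.0786


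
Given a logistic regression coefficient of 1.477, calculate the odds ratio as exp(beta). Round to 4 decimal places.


The odds ratio is computed as:
OR = e^(1.477) = 4.3798.

4.3798


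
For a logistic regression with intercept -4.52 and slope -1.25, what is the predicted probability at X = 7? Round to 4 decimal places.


Compute z = -4.52 + (-1.25)(7) = -13.2700.
exp(-z) = 579545.8161.
P = 1/(1 + 579545.8161) = 0.0000.

0.0000


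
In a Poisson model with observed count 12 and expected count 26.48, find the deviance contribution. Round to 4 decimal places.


First: ln(12/26.48) = -0.791483.
Then: 12 * -0.791483 = -9.497796.
y - mu = 12 - 26.48 = -14.48.
D = 2(-9.497796 - -14.48) = 9.964408, which rounds to 9.9644.

9.9644


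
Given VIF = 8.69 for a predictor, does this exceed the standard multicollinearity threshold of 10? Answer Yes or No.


Check: VIF = 8.69 vs threshold = 10.
Since 8.69 < 10, the answer is No.

No


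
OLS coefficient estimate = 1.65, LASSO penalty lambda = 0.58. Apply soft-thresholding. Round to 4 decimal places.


|beta_OLS| = 1.65.
lambda = 0.58.
Since |beta| > lambda, coefficient = sign(beta)*(|beta| - lambda) = 1.0700.
Result = 1.0700.

1.0700


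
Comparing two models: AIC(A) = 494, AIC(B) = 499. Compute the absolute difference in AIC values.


Compute |494 - 499| = 5.
Model A has the smaller AIC.

5


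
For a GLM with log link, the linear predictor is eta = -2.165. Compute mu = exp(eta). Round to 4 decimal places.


The inverse log link gives:
mu = exp(-2.165) = 0.1147.

0.1147


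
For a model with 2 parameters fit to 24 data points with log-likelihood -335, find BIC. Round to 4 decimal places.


k * ln(n) = 2 * ln(24) = 2 * 3.178054 = 6.356108.
-2 * loglik = -2 * (-335) = 670.
BIC = 6.356108 + 670 = 676.356108, which rounds to 676.3561.

676.3561


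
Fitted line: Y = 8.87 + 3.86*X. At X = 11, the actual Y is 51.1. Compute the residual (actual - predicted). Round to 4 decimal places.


Fitted value at X = 11 is yhat = 8.87 + 3.86*11 = 51.3300.
Residual = 51.1 - 51.3300 = -0.2300.

-0.2300


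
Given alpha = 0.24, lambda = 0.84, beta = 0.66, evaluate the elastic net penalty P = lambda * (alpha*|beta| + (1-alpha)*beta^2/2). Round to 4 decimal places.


Compute:
L1 = 0.24 * 0.66 = 0.1584.
L2 = 0.76 * 0.66^2 / 2 = 0.1655.
Penalty = 0.84 * (0.1584 + 0.1655) = 0.2721.

0.2721


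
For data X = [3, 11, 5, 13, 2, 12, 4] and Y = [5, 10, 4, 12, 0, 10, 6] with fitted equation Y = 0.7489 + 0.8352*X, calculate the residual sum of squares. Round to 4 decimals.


For each point, residual = actual - predicted.
Residuals: [1.7455, 0.0639, -0.9249, 0.3935, -2.4193, -0.7713, 1.9103].
Sum of squared residuals = 14.1583.

14.1583


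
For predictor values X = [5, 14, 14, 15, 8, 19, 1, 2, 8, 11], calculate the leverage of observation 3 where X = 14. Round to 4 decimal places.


n = 10, xbar = 9.7000.
SXX = sum((xi - xbar)^2) = 316.1000.
h = 1/10 + (14 - 9.7000)^2 / 316.1000 = 0.1585.

0.1585


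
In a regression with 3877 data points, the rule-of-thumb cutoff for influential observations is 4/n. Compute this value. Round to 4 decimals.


Cook's distance cutoff = 4/n = 4/3877.
= 0.0010.

0.0010


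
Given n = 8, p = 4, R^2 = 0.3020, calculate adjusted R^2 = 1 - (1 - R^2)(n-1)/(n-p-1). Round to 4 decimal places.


Plug in: Adj R^2 = 1 - (1 - 0.3020) * 7/3.
= 1 - 0.6980 * 7/3
= 1 - 4.8860 / 3
= 1 - 1.6287 = -0.6287.

-0.6287


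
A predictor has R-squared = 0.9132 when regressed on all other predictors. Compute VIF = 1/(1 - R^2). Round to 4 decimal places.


Using VIF = 1/(1 - R^2_j):
1 - 0.9132 = 0.0868.
VIF = 11.5207.

11.5207


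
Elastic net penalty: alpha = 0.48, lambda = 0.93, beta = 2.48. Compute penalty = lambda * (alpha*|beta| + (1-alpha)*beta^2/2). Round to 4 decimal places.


alpha * |beta| = 0.48 * 2.48 = 1.1904.
(1-alpha) * beta^2/2 = 0.52 * 6.1504/2 = 1.5991.
Total = 0.93 * (1.1904 + 1.5991) = 2.5942.

2.5942


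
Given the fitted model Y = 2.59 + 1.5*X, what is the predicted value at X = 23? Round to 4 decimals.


Predicted value:
Y = 2.59 + (1.5)(23) = 2.59 + 34.5000 = 37.0900.

37.0900


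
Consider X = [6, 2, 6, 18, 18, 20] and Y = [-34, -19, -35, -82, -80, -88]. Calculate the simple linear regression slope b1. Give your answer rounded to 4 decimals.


The sample means are xbar = 11.6667 and ybar = -56.3333.
Compute S_xx = 307.3333 and S_xy = -1184.6667.
Slope b1 = S_xy / S_xx = -1184.6667 / 307.3333 = -3.8547.

-3.8547


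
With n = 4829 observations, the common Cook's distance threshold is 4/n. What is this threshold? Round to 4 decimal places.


Using the rule of thumb:
Threshold = 4 / 4829 = 0.0008.

0.0008


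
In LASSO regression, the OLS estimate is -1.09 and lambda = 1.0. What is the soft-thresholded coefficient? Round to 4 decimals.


Check: |-1.09| = 1.09 vs lambda = 1.0.
Since |beta| > lambda, coefficient = sign(beta)*(|beta| - lambda) = -0.0900.
Soft-thresholded coefficient = -0.0900.

-0.0900


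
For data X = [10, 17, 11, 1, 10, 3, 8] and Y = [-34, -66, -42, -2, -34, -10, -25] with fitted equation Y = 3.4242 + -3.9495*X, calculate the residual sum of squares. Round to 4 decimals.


Compute predicted values, then residuals = yi - yhat_i.
Residuals: [2.0708, -2.2827, -1.9797, -1.4747, 2.0708, -1.5757, 3.1718].
SSres = sum(residual^2) = 32.4242.

32.4242


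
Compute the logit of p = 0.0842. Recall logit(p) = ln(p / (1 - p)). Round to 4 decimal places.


1 - p = 0.9158.
p/(1-p) = 0.0919.
logit = ln(0.0919) = -2.3866.

-2.3866


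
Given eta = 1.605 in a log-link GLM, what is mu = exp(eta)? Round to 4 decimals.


Apply the inverse link:
mu = e^1.605 = 4.9779.

4.9779


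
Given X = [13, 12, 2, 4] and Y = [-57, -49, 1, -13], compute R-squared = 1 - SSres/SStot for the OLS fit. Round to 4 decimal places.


Fit the OLS line: b0 = 9.3127, b1 = -5.0081.
SSres = 12.7439.
SStot = 2339.0000.
R^2 = 1 - 12.7439/2339.0000 = 0.9946.

0.9946


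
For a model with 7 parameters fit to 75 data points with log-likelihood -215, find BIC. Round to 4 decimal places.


ln(75) = 4.317488.
k * ln(n) = 7 * 4.317488 = 30.222416.
-2L = 430.
BIC = 30.222416 + 430 = 460.222416, which rounds to 460.2224.

460.2224


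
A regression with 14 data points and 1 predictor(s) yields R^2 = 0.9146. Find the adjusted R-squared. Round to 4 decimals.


Using the formula:
(1 - 0.9146) = 0.0854.
Multiply by 13/12: 0.0854 * 13 = 1.1102, then 1.1102 / 12 = 0.0925.
Adj R^2 = 1 - 0.0925 = 0.9075.

0.9075


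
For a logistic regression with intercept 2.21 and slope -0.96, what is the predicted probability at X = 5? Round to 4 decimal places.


z = 2.21 + -0.96 * 5 = -2.5900.
Sigmoid: P = 1 / (1 + exp(2.5900)) = 0.0698.

0.0698


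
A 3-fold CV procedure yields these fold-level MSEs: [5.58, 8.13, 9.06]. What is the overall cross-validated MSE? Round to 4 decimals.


Add all fold MSEs: 22.7700.
Divide by k = 3: 22.7700/3 = 7.5900.

7.5900


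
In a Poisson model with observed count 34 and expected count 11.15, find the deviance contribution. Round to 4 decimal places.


y/mu = 34/11.15 = 3.049327 (approx.), and ln(34/11.15) = 1.114921.
y * ln(y/mu) = 34 * 1.114921 = 37.907314.
y - mu = 22.85.
D = 2 * (37.907314 - 22.85) = 30.114628, which rounds to 30.1146.

30.1146


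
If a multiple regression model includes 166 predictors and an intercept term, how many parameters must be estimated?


Total coefficients = number of predictors + 1 (for the intercept).
= 166 + 1 = 167.

167


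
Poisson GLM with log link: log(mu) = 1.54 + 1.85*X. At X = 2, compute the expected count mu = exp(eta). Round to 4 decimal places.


Linear predictor: eta = 1.54 + (1.85)(2) = 5.2400.
Expected count: mu = exp(5.2400) = 188.6701.

188.6701


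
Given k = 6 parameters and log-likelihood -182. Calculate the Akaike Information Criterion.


AIC = 2*6 - 2*(-182).
= 12 + 364 = 376.

376


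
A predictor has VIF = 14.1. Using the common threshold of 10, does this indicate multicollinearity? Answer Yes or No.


Compare VIF = 14.1 to the threshold of 10.
14.1 >= 10, so the answer is Yes.

Yes


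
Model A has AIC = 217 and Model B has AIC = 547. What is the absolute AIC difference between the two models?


Absolute difference = |217 - 547| = 330.
The model with lower AIC (A) is preferred.

330


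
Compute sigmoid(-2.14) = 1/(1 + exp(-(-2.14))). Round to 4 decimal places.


exp(2.1400) = 8.4994.
1 + exp(-z) = 9.4994.
sigmoid = 1/9.4994 = 0.1053.

0.1053


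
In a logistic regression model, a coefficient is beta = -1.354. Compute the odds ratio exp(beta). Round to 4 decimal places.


Odds ratio = exp(beta) = exp(-1.354).
= 0.2582.

0.2582


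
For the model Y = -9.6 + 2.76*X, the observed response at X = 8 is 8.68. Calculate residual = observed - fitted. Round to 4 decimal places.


Compute yhat = -9.6 + (2.76)(8) = 12.4800.
Residual = actual - predicted = 8.68 - 12.4800 = -3.8000.

-3.8000


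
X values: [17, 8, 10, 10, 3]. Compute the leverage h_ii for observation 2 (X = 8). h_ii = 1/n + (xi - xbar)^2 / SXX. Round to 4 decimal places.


Compute xbar = 9.6000 with n = 5 observations.
SXX = 101.2000.
Leverage = 1/5 + (8 - 9.6000)^2/101.2000 = 0.2253.

0.2253


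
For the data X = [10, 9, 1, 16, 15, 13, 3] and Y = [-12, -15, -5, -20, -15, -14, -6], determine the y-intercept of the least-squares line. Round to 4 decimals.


First find the slope: b1 = -0.8627.
Means: xbar = 9.5714, ybar = -12.4286.
b0 = ybar - b1 * xbar = -12.4286 - -0.8627 * 9.5714 = -4.1717.

-4.1717


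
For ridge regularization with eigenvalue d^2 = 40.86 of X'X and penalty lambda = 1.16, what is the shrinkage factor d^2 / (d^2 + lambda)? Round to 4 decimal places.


Denominator = d^2 + lambda = 40.86 + 1.16 = 42.0200.
Shrinkage = 40.86 / 42.0200 = 0.9724.

0.9724


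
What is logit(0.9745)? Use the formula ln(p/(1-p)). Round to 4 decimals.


The odds are p/(1-p) = 0.9745 / 0.0255 = 38.2157.
logit(p) = ln(38.2157) = 3.6432.

3.6432


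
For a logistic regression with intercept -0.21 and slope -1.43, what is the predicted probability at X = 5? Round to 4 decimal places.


z = -0.21 + -1.43 * 5 = -7.3600.
Sigmoid: P = 1 / (1 + exp(7.3600)) = 0.0006.

0.0006


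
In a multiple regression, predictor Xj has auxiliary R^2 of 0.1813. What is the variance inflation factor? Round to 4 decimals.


Denominator: 1 - 0.1813 = 0.8187.
VIF = 1 / 0.8187 = 1.2214.

1.2214


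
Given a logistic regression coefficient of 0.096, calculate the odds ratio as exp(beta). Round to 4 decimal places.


The odds ratio is computed as:
OR = e^(0.096) = 1.1008.

1.1008


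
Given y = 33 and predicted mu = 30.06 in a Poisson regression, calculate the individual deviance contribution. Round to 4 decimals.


Compute y*ln(y/mu) = 33*ln(33/30.06) = 33*0.093312 = 3.079296.
y - mu = 2.94.
D = 2*(3.079296 - (2.94)) = 0.278592, which rounds to 0.2786.

0.2786


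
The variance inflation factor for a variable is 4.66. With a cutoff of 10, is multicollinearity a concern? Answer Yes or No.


The threshold is 10.
VIF = 4.66 is < 10.
Multicollinearity indication: No.

No


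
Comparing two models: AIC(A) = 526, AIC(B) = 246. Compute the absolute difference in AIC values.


Compute |526 - 246| = 280.
Model B has the smaller AIC.

280


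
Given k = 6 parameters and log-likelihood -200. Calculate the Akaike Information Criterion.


AIC = 2k - 2*loglik = 2(6) - 2(-200).
= 12 + 400 = 412.

412


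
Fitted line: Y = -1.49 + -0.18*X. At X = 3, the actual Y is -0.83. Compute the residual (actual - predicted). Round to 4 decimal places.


Predicted = -1.49 + -0.18 * 3 = -2.0300.
Residual = -0.83 - -2.0300 = 1.2000.

1.2000


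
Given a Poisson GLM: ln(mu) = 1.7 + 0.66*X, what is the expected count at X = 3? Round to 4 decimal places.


Linear predictor: eta = 1.7 + (0.66)(3) = 3.6800.
Expected count: mu = exp(3.6800) = 39.6464.

39.6464


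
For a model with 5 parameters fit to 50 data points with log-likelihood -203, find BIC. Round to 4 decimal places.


Compute k*ln(n) = 5*ln(50) = 5*3.912023 = 19.560115.
Then -2*loglik = 406.
BIC = 19.560115 + 406 = 425.560115, which rounds to 425.5601.

425.5601


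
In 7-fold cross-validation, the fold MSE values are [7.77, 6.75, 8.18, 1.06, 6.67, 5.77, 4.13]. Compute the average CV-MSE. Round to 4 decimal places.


Sum of fold MSEs = 40.3300.
Average = 40.3300 / 7 = 5.7614.

5.7614


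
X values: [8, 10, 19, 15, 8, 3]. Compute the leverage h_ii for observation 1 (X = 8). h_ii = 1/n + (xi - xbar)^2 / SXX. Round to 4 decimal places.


Compute xbar = 10.5000 with n = 6 observations.
SXX = 161.5000.
Leverage = 1/6 + (8 - 10.5000)^2/161.5000 = 0.2054.

0.2054


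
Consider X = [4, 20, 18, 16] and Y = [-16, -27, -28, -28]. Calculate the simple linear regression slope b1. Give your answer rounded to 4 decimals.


Calculate xbar = 14.5000, ybar = -24.7500.
S_xx = 155.0000, S_xy = -120.5000.
Using b1 = S_xy / S_xx = -120.5000 / 155.0000, we get b1 = -0.7774.

-0.7774


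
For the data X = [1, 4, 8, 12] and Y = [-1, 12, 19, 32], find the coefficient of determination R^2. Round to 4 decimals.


The fitted line is Y = -2.2727 + 2.8436*X.
SSres = 13.0691, SStot = 569.0000.
R^2 = 1 - SSres/SStot = 0.9770.

0.9770


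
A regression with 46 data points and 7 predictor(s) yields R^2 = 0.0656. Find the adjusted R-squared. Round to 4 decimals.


Using the formula:
(1 - 0.0656) = 0.9344.
Multiply by 45/38: 0.9344 * 45 = 42.0480, then 42.0480 / 38 = 1.1065.
Adj R^2 = 1 - 1.1065 = -0.1065.

-0.1065


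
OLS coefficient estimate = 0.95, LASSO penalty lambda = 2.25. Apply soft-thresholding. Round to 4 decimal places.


Absolute value: |0.95| = 0.95.
Compare to lambda = 2.25.
Since |beta| <= lambda, the coefficient is set to 0.

0.0000


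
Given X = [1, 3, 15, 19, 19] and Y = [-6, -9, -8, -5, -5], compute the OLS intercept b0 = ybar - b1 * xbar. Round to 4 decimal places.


First find the slope: b1 = 0.1081.
Means: xbar = 11.4000, ybar = -6.6000.
b0 = ybar - b1 * xbar = -6.6000 - 0.1081 * 11.4000 = -7.8320.

-7.8320


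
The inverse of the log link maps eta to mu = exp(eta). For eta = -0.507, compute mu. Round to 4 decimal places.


Apply the inverse link:
mu = e^-0.507 = 0.6023.

0.6023


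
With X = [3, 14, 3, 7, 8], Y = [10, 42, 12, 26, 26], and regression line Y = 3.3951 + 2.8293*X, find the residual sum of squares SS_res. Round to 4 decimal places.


For each point, residual = actual - predicted.
Residuals: [-1.8830, -1.0053, 0.1170, 2.7998, -0.0295].
Sum of squared residuals = 12.4098.

12.4098


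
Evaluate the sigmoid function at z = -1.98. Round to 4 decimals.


exp(1.9800) = 7.2427.
1 + exp(-z) = 8.2427.
sigmoid = 1/8.2427 = 0.1213.

0.1213


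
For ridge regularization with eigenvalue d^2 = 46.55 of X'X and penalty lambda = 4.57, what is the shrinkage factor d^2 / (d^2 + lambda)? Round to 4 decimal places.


d^2 + lambda = 46.55 + 4.57 = 51.1200.
Shrinkage factor = 46.55/51.1200 = 0.9106.

0.9106


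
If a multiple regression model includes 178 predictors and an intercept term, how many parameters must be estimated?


Each predictor gets one coefficient, plus one intercept.
Total parameters = 178 + 1 = 179.

179


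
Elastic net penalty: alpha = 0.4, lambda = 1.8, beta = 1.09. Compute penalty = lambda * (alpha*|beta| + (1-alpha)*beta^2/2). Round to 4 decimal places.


L1 component = 0.4 * |1.09| = 0.4360.
L2 component = 0.6 * 1.09^2 / 2 = 0.3564.
Penalty = 1.8 * (0.4360 + 0.3564) = 1.8 * 0.7924 = 1.4264.

1.4264


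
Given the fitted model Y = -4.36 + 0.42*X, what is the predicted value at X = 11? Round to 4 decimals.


Plug X = 11 into Y = -4.36 + 0.42*X:
Y = -4.36 + 4.6200 = 0.2600.

0.2600


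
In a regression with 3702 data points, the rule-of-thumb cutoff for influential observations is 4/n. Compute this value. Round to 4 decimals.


Cook's distance cutoff = 4/n = 4/3702.
= 0.0011.

0.0011


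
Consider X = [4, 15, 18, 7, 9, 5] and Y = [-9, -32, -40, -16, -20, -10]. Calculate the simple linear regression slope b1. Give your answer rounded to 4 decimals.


Calculate xbar = 9.6667, ybar = -21.1667.
S_xx = 159.3333, S_xy = -350.3333.
Using b1 = S_xy / S_xx = -350.3333 / 159.3333, we get b1 = -2.1987.

-2.1987


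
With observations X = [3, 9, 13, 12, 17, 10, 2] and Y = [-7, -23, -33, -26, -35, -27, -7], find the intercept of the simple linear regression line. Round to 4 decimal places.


First find the slope: b1 = -2.0625.
Means: xbar = 9.4286, ybar = -22.5714.
b0 = ybar - b1 * xbar = -22.5714 - -2.0625 * 9.4286 = -3.1250.

-3.1250


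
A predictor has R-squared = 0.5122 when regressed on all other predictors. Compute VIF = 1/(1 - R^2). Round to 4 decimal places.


Denominator: 1 - 0.5122 = 0.4878.
VIF = 1 / 0.4878 = 2.0500.

2.0500


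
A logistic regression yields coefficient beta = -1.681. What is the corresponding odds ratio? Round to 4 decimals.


exp(-1.681) = 0.1862.
So the odds ratio is 0.1862.

0.1862


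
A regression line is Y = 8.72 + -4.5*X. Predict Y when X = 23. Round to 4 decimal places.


Plug X = 23 into Y = 8.72 + -4.5*X:
Y = 8.72 + -103.5000 = -94.7800.

-94.7800


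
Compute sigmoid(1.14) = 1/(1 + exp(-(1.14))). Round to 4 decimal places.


Compute exp(-1.1400) = 0.3198.
Sigmoid = 1 / (1 + 0.3198) = 1 / 1.3198 = 0.7577.

0.7577


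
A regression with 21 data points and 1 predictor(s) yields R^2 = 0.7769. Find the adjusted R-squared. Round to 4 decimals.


Using the formula:
(1 - 0.7769) = 0.2231.
Multiply by 20/19: 0.2231 * 20 = 4.4620, then 4.4620 / 19 = 0.2348.
Adj R^2 = 1 - 0.2348 = 0.7652.

0.7652


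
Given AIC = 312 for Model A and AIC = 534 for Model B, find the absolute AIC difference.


Compute |312 - 534| = 222.
Model A has the smaller AIC.

222


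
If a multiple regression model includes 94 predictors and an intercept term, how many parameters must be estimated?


Including the intercept, the model has 94 predictor coefficients + 1 intercept.
Total = 95.

95


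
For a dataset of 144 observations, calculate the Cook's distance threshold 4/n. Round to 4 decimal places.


Using the rule of thumb:
Threshold = 4 / 144 = 0.0278.

0.0278


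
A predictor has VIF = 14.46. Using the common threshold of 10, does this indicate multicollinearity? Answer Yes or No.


Compare VIF = 14.46 to the threshold of 10.
14.46 >= 10, so the answer is Yes.

Yes


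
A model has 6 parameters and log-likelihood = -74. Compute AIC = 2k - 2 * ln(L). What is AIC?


AIC = 2k - 2*loglik = 2(6) - 2(-74).
= 12 + 148 = 160.

160


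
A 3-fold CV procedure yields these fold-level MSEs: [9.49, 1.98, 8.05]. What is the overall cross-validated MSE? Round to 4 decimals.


Add all fold MSEs: 19.5200.
Divide by k = 3: 19.5200/3 = 6.5067.

6.5067


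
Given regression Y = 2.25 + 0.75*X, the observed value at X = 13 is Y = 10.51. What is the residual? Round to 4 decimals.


Compute yhat = 2.25 + (0.75)(13) = 12.0000.
Residual = actual - predicted = 10.51 - 12.0000 = -1.4900.

-1.4900


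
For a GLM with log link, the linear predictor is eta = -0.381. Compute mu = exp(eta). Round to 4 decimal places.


mu = exp(eta) = exp(-0.381).
= 0.6832.

0.6832


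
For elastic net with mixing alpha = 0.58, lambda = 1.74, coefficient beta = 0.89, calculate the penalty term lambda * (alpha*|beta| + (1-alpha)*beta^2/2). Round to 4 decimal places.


Compute:
L1 = 0.58 * 0.89 = 0.5162.
L2 = 0.42 * 0.89^2 / 2 = 0.1663.
Penalty = 1.74 * (0.5162 + 0.1663) = 1.1876.

1.1876


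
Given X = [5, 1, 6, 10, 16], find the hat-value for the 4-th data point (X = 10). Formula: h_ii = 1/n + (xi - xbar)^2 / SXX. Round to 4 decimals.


n = 5, xbar = 7.6000.
SXX = sum((xi - xbar)^2) = 129.2000.
h = 1/5 + (10 - 7.6000)^2 / 129.2000 = 0.2446.

0.2446


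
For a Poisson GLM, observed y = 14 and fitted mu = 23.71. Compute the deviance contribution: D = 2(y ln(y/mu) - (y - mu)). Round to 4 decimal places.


y/mu = 14/23.71 = 0.590468 (approx.), and ln(14/23.71) = -0.526840.
y * ln(y/mu) = 14 * -0.526840 = -7.375760.
y - mu = -9.71.
D = 2 * (-7.375760 - -9.71) = 4.668480, which rounds to 4.6685.

4.6685


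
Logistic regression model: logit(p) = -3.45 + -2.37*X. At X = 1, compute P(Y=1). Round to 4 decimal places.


Compute z = -3.45 + (-2.37)(1) = -5.8200.
exp(-z) = 336.9721.
P = 1/(1 + 336.9721) = 0.0030.

0.0030


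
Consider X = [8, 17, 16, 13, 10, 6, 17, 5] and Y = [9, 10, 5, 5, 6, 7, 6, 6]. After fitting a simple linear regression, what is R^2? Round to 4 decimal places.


After computing the OLS fit (b0=6.7500, b1=0.0000):
SSres = 23.5000, SStot = 23.5000.
R^2 = 1 - 23.5000/23.5000 = 0.0000.

0.0000


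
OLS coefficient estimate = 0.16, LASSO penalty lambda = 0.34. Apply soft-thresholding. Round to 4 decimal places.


|beta_OLS| = 0.16.
lambda = 0.34.
Since |beta| <= lambda, the coefficient is set to 0.
Result = 0.0000.

0.0000


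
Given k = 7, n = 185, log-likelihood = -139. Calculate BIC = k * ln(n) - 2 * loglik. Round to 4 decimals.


Compute k*ln(n) = 7*ln(185) = 7*5.220356 = 36.542492.
Then -2*loglik = 278.
BIC = 36.542492 + 278 = 314.542492, which rounds to 314.5425.

314.5425


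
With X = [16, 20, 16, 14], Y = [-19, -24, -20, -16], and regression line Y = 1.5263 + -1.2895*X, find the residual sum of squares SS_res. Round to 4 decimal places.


Compute predicted values, then residuals = yi - yhat_i.
Residuals: [0.1057, 0.2637, -0.8943, 0.5267].
SSres = sum(residual^2) = 1.1579.

1.1579


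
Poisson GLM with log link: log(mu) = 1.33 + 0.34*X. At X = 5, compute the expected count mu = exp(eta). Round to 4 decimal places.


Compute eta = 1.33 + 0.34 * 5 = 3.0300.
Apply inverse link: mu = e^3.0300 = 20.6972.

20.6972


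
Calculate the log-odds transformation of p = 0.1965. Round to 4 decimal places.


1 - p = 0.8035.
p/(1-p) = 0.2446.
logit = ln(0.2446) = -1.4083.

-1.4083


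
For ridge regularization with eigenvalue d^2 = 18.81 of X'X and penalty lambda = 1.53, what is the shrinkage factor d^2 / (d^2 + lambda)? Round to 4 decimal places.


Denominator = d^2 + lambda = 18.81 + 1.53 = 20.3400.
Shrinkage = 18.81 / 20.3400 = 0.9248.

0.9248


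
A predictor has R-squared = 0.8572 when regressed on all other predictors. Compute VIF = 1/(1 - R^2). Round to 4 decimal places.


VIF = 1 / (1 - 0.8572).
= 1 / 0.1428 = 7.0028.

7.0028


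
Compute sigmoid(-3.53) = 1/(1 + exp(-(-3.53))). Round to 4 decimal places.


First, exp(3.5300) = 34.1240.
Then sigma(z) = 1/(1 + 34.1240) = 0.0285.

0.0285


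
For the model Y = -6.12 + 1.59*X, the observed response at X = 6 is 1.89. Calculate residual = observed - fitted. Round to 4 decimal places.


Fitted value at X = 6 is yhat = -6.12 + 1.59*6 = 3.4200.
Residual = 1.89 - 3.4200 = -1.5300.

-1.5300


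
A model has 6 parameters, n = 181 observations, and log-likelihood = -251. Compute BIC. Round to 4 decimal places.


k * ln(n) = 6 * ln(181) = 6 * 5.198497 = 31.190982.
-2 * loglik = -2 * (-251) = 502.
BIC = 31.190982 + 502 = 533.190982, which rounds to 533.1910.

533.1910


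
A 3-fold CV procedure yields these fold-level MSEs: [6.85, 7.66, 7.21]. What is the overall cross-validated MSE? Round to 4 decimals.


Add all fold MSEs: 21.7200.
Divide by k = 3: 21.7200/3 = 7.2400.

7.2400


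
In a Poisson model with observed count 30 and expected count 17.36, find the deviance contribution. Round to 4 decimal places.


Compute y*ln(y/mu) = 30*ln(30/17.36) = 30*0.547029 = 16.410870.
y - mu = 12.64.
D = 2*(16.410870 - (12.64)) = 7.541740, which rounds to 7.5417.

7.5417


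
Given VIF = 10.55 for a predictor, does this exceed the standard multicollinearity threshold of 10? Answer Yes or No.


The threshold is 10.
VIF = 10.55 is >= 10.
Multicollinearity indication: Yes.

Yes


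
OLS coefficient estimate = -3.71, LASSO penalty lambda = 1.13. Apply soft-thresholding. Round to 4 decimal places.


|beta_OLS| = 3.71.
lambda = 1.13.
Since |beta| > lambda, coefficient = sign(beta)*(|beta| - lambda) = -2.5800.
Result = -2.5800.

-2.5800


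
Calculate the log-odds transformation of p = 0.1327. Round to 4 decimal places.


Compute the odds: 0.1327/0.8673 = 0.1530.
Take the natural log: ln(0.1530) = -1.8773.

-1.8773


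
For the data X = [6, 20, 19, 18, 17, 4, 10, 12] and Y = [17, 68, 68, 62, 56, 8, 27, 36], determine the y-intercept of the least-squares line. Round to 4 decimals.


The slope is b1 = 3.8588.
Sample means are xbar = 13.2500 and ybar = 42.7500.
Intercept: b0 = 42.7500 - (3.8588)(13.2500) = -8.3785.

-8.3785


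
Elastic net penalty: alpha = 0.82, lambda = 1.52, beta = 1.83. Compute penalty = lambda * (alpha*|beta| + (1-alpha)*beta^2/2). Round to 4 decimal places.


alpha * |beta| = 0.82 * 1.83 = 1.5006.
(1-alpha) * beta^2/2 = 0.18 * 3.3489/2 = 0.3014.
Total = 1.52 * (1.5006 + 0.3014) = 2.7390.

2.7390


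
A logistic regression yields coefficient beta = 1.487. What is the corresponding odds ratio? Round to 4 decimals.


exp(1.487) = 4.4238.
So the odds ratio is 4.4238.

4.4238


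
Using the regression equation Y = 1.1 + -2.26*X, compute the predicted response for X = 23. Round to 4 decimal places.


Plug X = 23 into Y = 1.1 + -2.26*X:
Y = 1.1 + -51.9800 = -50.8800.

-50.8800


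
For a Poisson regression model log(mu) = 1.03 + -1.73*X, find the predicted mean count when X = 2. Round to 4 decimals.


Linear predictor: eta = 1.03 + (-1.73)(2) = -2.4300.
Expected count: mu = exp(-2.4300) = 0.0880.

0.0880


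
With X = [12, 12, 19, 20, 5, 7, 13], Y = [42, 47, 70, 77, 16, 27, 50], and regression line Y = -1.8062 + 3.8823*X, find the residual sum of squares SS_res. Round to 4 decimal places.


For each point, residual = actual - predicted.
Residuals: [-2.7814, 2.2186, -1.9575, 1.1602, -1.6053, 1.6301, 1.3363].
Sum of squared residuals = 24.8562.

24.8562


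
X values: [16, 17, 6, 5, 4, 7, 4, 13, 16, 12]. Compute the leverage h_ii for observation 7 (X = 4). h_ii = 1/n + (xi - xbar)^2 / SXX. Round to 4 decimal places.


n = 10, xbar = 10.0000.
SXX = sum((xi - xbar)^2) = 256.0000.
h = 1/10 + (4 - 10.0000)^2 / 256.0000 = 0.2406.

0.2406


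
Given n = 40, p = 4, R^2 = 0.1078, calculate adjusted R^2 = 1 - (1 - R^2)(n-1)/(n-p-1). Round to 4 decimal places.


Plug in: Adj R^2 = 1 - (1 - 0.1078) * 39/35.
= 1 - 0.8922 * 39/35
= 1 - 34.7958 / 35
= 1 - 0.9942 = 0.0058.

0.0058


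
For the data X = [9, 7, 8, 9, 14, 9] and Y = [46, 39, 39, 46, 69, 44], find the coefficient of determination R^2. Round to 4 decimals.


After computing the OLS fit (b0=4.6364, b1=4.5568):
SSres = 13.7386, SStot = 622.8333.
R^2 = 1 - 13.7386/622.8333 = 0.9779.

0.9779


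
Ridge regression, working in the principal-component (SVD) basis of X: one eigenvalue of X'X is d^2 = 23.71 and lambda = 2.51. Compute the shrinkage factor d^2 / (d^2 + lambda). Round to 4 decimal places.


Compute the denominator: 23.71 + 2.51 = 26.2200.
Shrinkage factor = 23.71 / 26.2200 = 0.9043.

0.9043


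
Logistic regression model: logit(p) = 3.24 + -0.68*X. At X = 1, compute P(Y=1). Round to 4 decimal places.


Linear predictor: z = 3.24 + -0.68 * 1 = 2.5600.
P = 1/(1 + exp(-2.5600)) = 1/(1 + 0.0773) = 0.9282.

0.9282


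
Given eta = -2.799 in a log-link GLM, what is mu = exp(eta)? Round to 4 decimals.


Apply the inverse link:
mu = e^-2.799 = 0.0609.

0.0609


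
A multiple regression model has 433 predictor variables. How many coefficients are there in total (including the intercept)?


Total coefficients = number of predictors + 1 (for the intercept).
= 433 + 1 = 434.

434


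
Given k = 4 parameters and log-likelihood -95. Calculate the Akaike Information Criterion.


AIC = 2k - 2*loglik = 2(4) - 2(-95).
= 8 + 190 = 198.

198


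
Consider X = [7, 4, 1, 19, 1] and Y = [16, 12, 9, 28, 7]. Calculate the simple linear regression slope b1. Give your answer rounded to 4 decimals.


First compute the means: xbar = 6.4000, ybar = 14.4000.
Then S_xx = sum((xi - xbar)^2) = 223.2000.
S_xy = sum((xi - xbar)(yi - ybar)) = 247.2000.
b1 = S_xy / S_xx = 247.2000 / 223.2000 = 1.1075.

1.1075


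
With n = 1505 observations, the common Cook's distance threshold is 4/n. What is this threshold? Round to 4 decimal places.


Using the rule of thumb:
Threshold = 4 / 1505 = 0.0027.

0.0027


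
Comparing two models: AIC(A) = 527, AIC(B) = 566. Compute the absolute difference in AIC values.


Absolute difference = |527 - 566| = 39.
The model with lower AIC (A) is preferred.

39


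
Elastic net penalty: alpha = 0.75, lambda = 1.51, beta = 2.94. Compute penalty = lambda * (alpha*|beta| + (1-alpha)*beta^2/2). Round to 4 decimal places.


Compute:
L1 = 0.75 * 2.94 = 2.2050.
L2 = 0.25 * 2.94^2 / 2 = 1.0805.
Penalty = 1.51 * (2.2050 + 1.0805) = 4.9610.

4.9610


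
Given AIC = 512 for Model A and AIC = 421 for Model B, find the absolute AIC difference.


Compute |512 - 421| = 91.
Model B has the smaller AIC.

91


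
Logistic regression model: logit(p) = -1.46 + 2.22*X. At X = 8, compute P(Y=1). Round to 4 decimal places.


Compute z = -1.46 + (2.22)(8) = 16.3000.
exp(-z) = 0.0000.
P = 1/(1 + 0.0000) = 1.0000.

1.0000


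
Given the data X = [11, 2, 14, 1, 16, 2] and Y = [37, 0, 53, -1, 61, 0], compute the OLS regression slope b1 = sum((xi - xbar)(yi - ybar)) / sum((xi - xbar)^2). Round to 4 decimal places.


Calculate xbar = 7.6667, ybar = 25.0000.
S_xx = 229.3333, S_xy = 974.0000.
Using b1 = S_xy / S_xx = 974.0000 / 229.3333, we get b1 = 4.2471.

4.2471


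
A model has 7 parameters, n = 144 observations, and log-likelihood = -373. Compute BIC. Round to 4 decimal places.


ln(144) = 4.969813.
k * ln(n) = 7 * 4.969813 = 34.788691.
-2L = 746.
BIC = 34.788691 + 746 = 780.788691, which rounds to 780.7887.

780.7887


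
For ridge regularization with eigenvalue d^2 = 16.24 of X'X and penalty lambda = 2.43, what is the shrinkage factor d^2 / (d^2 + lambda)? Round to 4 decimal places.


Compute the denominator: 16.24 + 2.43 = 18.6700.
Shrinkage factor = 16.24 / 18.6700 = 0.8698.

0.8698


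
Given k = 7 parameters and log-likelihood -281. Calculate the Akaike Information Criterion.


Compute:
2k = 2*7 = 14.
-2*loglik = -2*(-281) = 562.
AIC = 14 + 562 = 576.

576


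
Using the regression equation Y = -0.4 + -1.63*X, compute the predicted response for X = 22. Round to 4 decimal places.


Predicted value:
Y = -0.4 + (-1.63)(22) = -0.4 + -35.8600 = -36.2600.

-36.2600


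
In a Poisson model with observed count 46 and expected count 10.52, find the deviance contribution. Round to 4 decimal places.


y/mu = 46/10.52 = 4.372624 (approx.), and ln(46/10.52) = 1.475363.
y * ln(y/mu) = 46 * 1.475363 = 67.866698.
y - mu = 35.48.
D = 2 * (67.866698 - 35.48) = 64.773396, which rounds to 64.7734.

64.7734


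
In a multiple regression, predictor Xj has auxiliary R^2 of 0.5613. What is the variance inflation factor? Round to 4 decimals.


VIF = 1 / (1 - 0.5613).
= 1 / 0.4387 = 2.2795.

2.2795


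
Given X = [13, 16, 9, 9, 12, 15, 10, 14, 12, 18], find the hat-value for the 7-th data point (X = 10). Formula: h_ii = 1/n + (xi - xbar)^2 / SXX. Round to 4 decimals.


Mean of X: xbar = 12.8000.
SXX = 81.6000.
For X = 10: h = 1/10 + (10 - 12.8000)^2/81.6000 = 0.1961.

0.1961


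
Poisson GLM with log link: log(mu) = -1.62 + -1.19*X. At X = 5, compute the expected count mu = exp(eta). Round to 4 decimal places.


eta = -1.62 + -1.19 * 5 = -7.5700.
mu = exp(-7.5700) = 0.0005.

0.0005


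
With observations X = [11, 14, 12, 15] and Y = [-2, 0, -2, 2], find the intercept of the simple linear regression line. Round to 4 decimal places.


Compute b1 = 1.0000 from the OLS formula.
With xbar = 13.0000 and ybar = -0.5000, the intercept is:
b0 = -0.5000 - 1.0000 * 13.0000 = -13.5000.

-13.5000
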